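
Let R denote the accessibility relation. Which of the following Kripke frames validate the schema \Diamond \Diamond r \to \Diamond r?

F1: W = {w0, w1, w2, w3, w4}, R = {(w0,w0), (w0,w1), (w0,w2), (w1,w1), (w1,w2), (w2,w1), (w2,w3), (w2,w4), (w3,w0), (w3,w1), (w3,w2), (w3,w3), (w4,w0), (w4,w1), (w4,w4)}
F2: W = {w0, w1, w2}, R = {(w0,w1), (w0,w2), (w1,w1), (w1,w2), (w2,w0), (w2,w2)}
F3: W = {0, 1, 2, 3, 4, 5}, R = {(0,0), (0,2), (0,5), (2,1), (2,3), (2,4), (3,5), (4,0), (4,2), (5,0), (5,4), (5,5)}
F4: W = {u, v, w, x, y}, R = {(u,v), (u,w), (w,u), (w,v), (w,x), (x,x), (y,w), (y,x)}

This is the axiom for transitivity; its first-order frame correspondent is \forall x \forall y \forall z (Rxy \wedge Ryz \to Rxz).
F1: fails — Rw1w2 and Rw2w4 but not Rw1w4.
F2: fails — Rw1w2 and Rw2w0 but not Rw1w0.
F3: fails — R02 and R23 but not R03.
F4: fails — Rwu and Ruw but not Rww.

none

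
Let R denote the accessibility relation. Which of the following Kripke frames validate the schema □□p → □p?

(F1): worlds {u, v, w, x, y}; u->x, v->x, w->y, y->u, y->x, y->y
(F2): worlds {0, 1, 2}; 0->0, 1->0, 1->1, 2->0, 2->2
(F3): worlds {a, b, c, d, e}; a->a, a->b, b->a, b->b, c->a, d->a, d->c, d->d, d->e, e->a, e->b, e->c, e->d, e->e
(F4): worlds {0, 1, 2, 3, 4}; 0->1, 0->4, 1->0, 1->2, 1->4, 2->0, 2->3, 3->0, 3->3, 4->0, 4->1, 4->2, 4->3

This is the axiom for density; its first-order frame correspondent is ∀x ∀y (Rxy → ∃z (Rxz ∧ Rzy)).
(F1): fails — Rvx but no z with Rvz and Rzx.
(F2): satisfies the condition.
(F3): satisfies the condition.
(F4): satisfies the condition.
Valid on: (F2), (F3), (F4).

(F2), (F3), (F4)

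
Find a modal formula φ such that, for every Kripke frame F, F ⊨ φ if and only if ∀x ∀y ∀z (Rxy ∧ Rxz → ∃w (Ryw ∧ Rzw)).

◇□q → □◇q

The condition is convergence. The .2 schema ◇□q → □◇q defines it.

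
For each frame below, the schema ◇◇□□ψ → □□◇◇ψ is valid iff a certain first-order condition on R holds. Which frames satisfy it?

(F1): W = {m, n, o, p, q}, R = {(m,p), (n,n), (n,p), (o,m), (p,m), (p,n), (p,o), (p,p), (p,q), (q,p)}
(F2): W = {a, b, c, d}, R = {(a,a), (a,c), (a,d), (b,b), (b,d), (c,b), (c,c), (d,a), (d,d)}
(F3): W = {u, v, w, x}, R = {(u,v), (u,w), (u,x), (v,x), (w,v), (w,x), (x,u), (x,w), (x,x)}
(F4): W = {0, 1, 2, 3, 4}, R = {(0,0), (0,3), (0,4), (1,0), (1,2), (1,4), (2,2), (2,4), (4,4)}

(F1), (F2), (F3)

This is the axiom for a generalized confluence (Geach) condition; its first-order frame correspondent is ∀x ∀y ∀z ((xR²y ∧ xR²z) → ∃w (yR²w ∧ zR²w)).
(F1): holds.
(F2): holds.
(F3): holds.
(F4): fails — 0R²0, 0R²3 but no w with 0R²w and 3R²w.
Valid on: (F1), (F2), (F3).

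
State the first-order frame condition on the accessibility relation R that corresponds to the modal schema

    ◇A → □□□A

∀x ∀y ∀z ((xRy ∧ xR³z) → ∃w (y = w ∧ z = w))

This is a Sahlqvist (Geach-type) schema ◇^1□^0A → □^3◇^0A.
Minimal-valuation argument: fix x; take any y with xR^1y and any z with xR^3z. Set V(A) to the set of worlds R-reachable from y in exactly 0 steps. Then □^0A holds at y, so the antecedent holds at x; validity forces ◇^0A at z, giving a w with zR^0w and yR^0w.
First-order correspondent: ∀x ∀y ∀z ((xRy ∧ xR³z) → ∃w (y = w ∧ z = w)).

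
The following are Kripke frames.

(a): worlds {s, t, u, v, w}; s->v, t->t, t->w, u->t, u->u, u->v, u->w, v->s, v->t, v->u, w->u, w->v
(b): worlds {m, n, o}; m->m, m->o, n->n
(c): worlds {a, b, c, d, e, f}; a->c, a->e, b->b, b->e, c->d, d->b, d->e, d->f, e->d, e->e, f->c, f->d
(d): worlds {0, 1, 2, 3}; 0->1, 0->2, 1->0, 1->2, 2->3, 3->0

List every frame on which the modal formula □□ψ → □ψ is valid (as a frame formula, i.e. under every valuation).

The schema corresponds to density: ∀x ∀y (Rxy → ∃z (Rxz ∧ Rzy)).
(a): fails — Rvs but no z with Rvz and Rzs.
(b): ✓.
(c): fails — Rcd but no z with Rcz and Rzd.
(d): fails — R10 but no z with R1z and Rz0.

(b)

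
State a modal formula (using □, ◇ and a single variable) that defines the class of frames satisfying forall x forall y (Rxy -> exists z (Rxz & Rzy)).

□□s → □s

A defining formula is □□s → □s (the C4 axiom).
Suppose □□s→□s is valid. Take Rxy and set V(s)={w : xR²w}. Then □□s at x, so □s at x, so s at y, i.e. ∃z(Rxz∧Rzy).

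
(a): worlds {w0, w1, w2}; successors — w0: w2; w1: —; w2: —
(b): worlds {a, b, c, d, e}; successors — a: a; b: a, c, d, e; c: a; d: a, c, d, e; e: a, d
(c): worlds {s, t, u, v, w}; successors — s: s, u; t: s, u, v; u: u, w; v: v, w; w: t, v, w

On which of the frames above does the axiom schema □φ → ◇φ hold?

This is the axiom for seriality; its first-order frame correspondent is ∀x ∃y Rxy.
(a): fails — world w1 has no successor.
(b): ✓.
(c): ✓.

(b), (c)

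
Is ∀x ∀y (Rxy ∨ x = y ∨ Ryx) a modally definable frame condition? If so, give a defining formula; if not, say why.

If a class were modally definable it would be closed under disjoint unions (Goldblatt–Thomason).
Take 2 disjoint single-world reflexive frames: each is trivially connected, but their disjoint union has 2 worlds with no edge between distinct components, so it is not connected.
Hence connectedness of R is not modally definable.

No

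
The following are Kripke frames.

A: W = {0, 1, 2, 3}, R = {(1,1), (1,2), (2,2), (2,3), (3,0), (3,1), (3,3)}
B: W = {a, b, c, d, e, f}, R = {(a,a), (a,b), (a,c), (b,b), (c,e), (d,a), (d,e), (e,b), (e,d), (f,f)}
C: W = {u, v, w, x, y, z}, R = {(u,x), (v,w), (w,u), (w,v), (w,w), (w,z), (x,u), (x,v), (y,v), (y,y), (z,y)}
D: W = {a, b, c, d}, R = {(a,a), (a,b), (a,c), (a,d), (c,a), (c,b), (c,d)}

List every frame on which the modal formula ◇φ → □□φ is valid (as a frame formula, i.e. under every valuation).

Frame correspondent (Sahlqvist): ∀x ∀y ∀z ((xRy ∧ xR²z) → ∃w (y = w ∧ z = w)) — i.e. a generalized confluence (Geach) condition.
A: fails — 1R1, 1R²2 but 1 ≠ 2.
B: fails — aRa, aR²b but a ≠ b.
C: fails — uRx, uR²u but x ≠ u.
D: fails — aRa, aR²b but a ≠ b.

none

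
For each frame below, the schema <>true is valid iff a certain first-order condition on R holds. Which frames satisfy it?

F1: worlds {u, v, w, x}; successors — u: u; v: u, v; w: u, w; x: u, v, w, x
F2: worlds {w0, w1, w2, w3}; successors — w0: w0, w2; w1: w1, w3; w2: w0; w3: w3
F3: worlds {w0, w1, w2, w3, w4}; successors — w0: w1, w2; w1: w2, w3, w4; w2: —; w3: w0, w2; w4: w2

F1, F2

The schema corresponds to seriality: forall x exists y Rxy.
F1: ✓.
F2: ✓.
F3: fails — world w2 has no successor.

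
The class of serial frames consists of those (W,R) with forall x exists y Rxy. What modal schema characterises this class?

A defining formula is □p → ◇p (the D axiom).
Suppose □p→◇p is valid. At any x set V(p)=W. Then □p at x, so ◇p at x, so x has a successor.

□p → ◇p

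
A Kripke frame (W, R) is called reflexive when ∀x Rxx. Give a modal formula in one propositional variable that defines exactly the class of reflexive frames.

A defining formula is □ψ → ψ (the T axiom).
Suppose □ψ→ψ is valid. At any x set V(ψ)={w : Rxw}. Then □ψ holds at x, so ψ holds at x, i.e. Rxx.

□ψ → ψ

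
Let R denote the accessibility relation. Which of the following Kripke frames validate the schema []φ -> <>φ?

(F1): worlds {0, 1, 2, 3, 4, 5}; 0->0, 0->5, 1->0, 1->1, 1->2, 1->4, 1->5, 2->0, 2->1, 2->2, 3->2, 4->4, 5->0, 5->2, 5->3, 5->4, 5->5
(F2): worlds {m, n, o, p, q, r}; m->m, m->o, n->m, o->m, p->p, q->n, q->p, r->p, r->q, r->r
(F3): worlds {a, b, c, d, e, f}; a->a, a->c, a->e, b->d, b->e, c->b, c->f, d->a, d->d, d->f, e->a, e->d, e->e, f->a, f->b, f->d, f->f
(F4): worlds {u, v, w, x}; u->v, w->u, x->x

Frame correspondent (Sahlqvist): forall x exists y Rxy — i.e. seriality.
(F1): ✓.
(F2): ✓.
(F3): ✓.
(F4): fails — world v has no successor.

(F1), (F2), (F3)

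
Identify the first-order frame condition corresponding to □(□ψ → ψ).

shift-reflexivity: ∀x ∀y (Rxy → Ryy)

This is the T□ axiom.
It corresponds to shift-reflexivity: ∀x ∀y (Rxy → Ryy).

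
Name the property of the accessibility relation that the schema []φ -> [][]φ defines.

Suppose □φ→□□φ is valid. Take Rxy, Ryz and set V(φ)={w : Rxw}. Then □φ at x, so □□φ at x, so □φ at y, so φ at z, i.e. Rxz.

transitivity: forall x forall y forall z (Rxy & Ryz -> Rxz)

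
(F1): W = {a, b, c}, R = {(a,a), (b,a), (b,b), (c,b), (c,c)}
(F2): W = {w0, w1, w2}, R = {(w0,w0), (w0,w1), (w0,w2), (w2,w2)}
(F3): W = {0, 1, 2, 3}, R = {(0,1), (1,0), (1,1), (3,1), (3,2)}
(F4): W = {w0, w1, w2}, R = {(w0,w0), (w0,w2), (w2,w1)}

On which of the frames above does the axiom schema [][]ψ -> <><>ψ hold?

(F1)

The schema corresponds to a generalized confluence (Geach) condition: forall x exists w (x R^2 w & x R^2 w).
(F1): satisfies the condition.
(F2): fails — at w1 but no w with w1R²w and w1R²w.
(F3): fails — at 2 but no w with 2R²w and 2R²w.
(F4): fails — at w1 but no w with w1R²w and w1R²w.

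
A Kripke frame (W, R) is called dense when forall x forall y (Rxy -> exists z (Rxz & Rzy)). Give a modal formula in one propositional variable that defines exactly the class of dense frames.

□□p → □p

This is density; the standard corresponding axiom is C4: □□p → □p.
Suppose □□p→□p is valid. Take Rxy and set V(p)={w : xR²w}. Then □□p at x, so □p at x, so p at y, i.e. ∃z(Rxz∧Rzy).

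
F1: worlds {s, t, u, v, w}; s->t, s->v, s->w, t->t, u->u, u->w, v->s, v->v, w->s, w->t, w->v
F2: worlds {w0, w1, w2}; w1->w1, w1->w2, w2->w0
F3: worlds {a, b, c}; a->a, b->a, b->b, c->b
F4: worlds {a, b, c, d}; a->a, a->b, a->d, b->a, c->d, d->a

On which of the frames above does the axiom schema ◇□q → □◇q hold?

Frame correspondent (Sahlqvist): ∀x ∀y ∀z (Rxy ∧ Rxz → ∃w (Ryw ∧ Rzw)) — i.e. convergence.
F1: fails — Rsv and Rst but v and t have no common successor.
F2: fails — Rw1w2 and Rw1w1 but w2 and w1 have no common successor.
F3: holds.
F4: holds.
Valid on: F3, F4.

F3, F4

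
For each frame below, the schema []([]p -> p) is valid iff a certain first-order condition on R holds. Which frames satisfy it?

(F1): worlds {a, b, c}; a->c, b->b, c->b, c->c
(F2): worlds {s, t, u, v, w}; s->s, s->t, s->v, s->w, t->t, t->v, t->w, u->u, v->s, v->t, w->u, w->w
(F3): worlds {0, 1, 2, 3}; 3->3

Frame correspondent (Sahlqvist): forall x forall y (Rxy -> Ryy) — i.e. shift-reflexivity.
(F1): ✓.
(F2): fails — Rtv but not Rvv.
(F3): ✓.
Valid on: (F1), (F3).

(F1), (F3)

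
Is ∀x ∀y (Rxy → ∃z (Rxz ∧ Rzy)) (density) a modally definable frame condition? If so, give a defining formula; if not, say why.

The condition is density. A defining modal formula is □□r → □r.
Suppose □□r→□r is valid. Take Rxy and set V(r)={w : xR²w}. Then □□r at x, so □r at x, so r at y, i.e. ∃z(Rxz∧Rzy).

Yes — defined by □□r → □r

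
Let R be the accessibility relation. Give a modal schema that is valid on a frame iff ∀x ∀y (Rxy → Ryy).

This is shift-reflexivity; the standard corresponding axiom is T□: □(□q → q).
Suppose □(□q→q) is valid. Take Rxy and set V(q)={w : Ryw}. Then at y, □q holds; since □(□q→q) at x, □q→q at y, so q at y, i.e. Ryy.

□(□q → q)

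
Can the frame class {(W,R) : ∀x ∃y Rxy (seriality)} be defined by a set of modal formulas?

Yes — defined by □r → ◇r

The condition is seriality. A defining modal formula is □r → ◇r.
Suppose □r→◇r is valid. At any x set V(r)=W. Then □r at x, so ◇r at x, so x has a successor.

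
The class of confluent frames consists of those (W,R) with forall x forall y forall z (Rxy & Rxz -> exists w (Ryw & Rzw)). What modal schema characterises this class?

The condition is convergence. The .2 schema ◇□s → □◇s defines it.
Suppose ◇□s→□◇s is valid. Take Rxy, Rxz and set V(s)={w : Ryw}. Then □s at y so ◇□s at x, so □◇s at x, so ◇s at z, giving w with Rzw and Ryw.

◇□s → □◇s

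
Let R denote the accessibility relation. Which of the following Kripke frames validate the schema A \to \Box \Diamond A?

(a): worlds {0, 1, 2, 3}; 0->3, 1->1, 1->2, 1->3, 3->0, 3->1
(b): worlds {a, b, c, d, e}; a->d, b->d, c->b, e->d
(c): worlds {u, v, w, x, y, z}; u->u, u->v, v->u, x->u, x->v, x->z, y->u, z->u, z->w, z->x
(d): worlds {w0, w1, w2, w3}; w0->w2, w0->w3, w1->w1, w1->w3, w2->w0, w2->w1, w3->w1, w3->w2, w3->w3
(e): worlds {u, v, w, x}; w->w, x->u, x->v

none

The schema corresponds to symmetry: \forall x \forall y (Rxy \to Ryx).
(a): fails — R12 but not R21.
(b): fails — Rad but not Rda.
(c): fails — Rzw but not Rwz.
(d): fails — Rw3w2 but not Rw2w3.
(e): fails — Rxu but not Rux.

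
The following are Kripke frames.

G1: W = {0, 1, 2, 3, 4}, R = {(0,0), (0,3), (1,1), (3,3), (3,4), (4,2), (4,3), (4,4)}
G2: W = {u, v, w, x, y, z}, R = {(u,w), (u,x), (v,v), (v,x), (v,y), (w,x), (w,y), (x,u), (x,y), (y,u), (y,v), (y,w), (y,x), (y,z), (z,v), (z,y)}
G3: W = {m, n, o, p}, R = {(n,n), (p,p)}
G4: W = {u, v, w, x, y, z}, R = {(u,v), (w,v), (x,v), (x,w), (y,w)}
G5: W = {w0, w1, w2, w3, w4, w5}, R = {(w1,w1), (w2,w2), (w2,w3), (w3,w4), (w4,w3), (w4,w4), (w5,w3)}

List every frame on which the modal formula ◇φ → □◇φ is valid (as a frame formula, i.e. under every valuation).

G3

This is the axiom for the Euclidean property; its first-order frame correspondent is ∀x ∀y ∀z (Rxy ∧ Rxz → Ryz).
G1: fails — R03 and R00 but not R30.
G2: fails — Ruw and Ruw but not Rww.
G3: holds.
G4: fails — Ruv and Ruv but not Rvv.
G5: fails — Rw2w3 and Rw2w2 but not Rw3w2.
Valid on: G3.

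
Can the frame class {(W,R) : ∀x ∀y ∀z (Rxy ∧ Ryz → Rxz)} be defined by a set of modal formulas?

Yes, by □r → □□r

This is a Sahlqvist condition; the 4 axiom □r → □□r defines it.
Suppose □r→□□r is valid. Take Rxy, Ryz and set V(r)={w : Rxw}. Then □r at x, so □□r at x, so □r at y, so r at z, i.e. Rxz.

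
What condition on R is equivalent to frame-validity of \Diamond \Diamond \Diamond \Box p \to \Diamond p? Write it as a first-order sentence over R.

This is a Sahlqvist (Geach-type) schema ◇^3□^1p → □^0◇^1p.
Minimal-valuation argument: fix x; take any y with xR^3y and any z with xR^0z. Set V(p) to the set of worlds R-reachable from y in exactly 1 step. Then □^1p holds at y, so the antecedent holds at x; validity forces ◇^1p at z, giving a w with zR^1w and yR^1w.
First-order correspondent: \forall x \forall y (x R^3 y \to \exists w (yRw \wedge xRw)).

\forall x \forall y (x R^3 y \to \exists w (yRw \wedge xRw))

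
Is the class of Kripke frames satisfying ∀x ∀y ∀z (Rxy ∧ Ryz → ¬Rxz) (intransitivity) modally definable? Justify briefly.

Not definable by any modal formula

Modal frame validity is preserved under surjective bounded morphisms.
The 7-cycle (worlds w0,w1,w2,w3,w4,w5,w6 with w0→w1→w2→w3→w4→w5→w6→w0) is intransitive. Mapping every world to a single reflexive point • is a surjective bounded morphism; the reflexive point is not intransitive (R••∧R•• but R••).
Hence intransitivity is not modally definable.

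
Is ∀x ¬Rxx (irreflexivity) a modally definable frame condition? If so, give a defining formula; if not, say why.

Not modally definable

Modal frame validity is preserved under surjective bounded morphisms.
The 5-cycle (worlds w0,w1,w2,w3,w4 with w0→w1→w2→w3→w4→w0) is irreflexive, and the map sending every world to a single reflexive point • is a surjective bounded morphism (forth: every edge maps to (•,•); back: every world has a successor). So any modal formula valid on the 5-cycle is also valid on the reflexive point, which is not irreflexive.
So no modal formula (or set of formulas) defines exactly the irreflexive frames.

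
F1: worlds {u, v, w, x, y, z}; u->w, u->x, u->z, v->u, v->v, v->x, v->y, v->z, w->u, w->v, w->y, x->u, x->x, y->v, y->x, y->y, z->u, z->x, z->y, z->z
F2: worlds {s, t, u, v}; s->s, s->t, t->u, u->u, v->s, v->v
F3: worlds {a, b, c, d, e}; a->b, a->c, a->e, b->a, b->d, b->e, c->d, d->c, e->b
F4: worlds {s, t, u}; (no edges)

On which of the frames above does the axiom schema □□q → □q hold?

Frame correspondent (Sahlqvist): ∀x ∀y (Rxy → ∃z (Rxz ∧ Rzy)) — i.e. density.
F1: fails — Ruw but no t with Rut and Rtw.
F2: satisfies the condition.
F3: fails — Reb but no z with Rez and Rzb.
F4: satisfies the condition.
Valid on: F2, F4.

F2, F4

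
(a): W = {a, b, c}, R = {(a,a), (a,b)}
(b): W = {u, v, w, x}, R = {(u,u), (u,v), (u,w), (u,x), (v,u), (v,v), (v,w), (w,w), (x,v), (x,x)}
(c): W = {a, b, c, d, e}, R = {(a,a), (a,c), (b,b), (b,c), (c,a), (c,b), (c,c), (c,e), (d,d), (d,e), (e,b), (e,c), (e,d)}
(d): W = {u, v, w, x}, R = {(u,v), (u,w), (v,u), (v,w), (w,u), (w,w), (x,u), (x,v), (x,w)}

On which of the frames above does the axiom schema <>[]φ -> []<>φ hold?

(d)

The schema corresponds to convergence: forall x forall y forall z (Rxy & Rxz -> exists w (Ryw & Rzw)).
(a): fails — Raa and Rab but a and b have no common successor.
(b): fails — Ruw and Rux but w and x have no common successor.
(c): fails — Reb and Red but b and d have no common successor.
(d): satisfies the condition.
Valid on: (d).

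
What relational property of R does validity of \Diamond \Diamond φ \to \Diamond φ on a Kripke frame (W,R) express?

Equivalently (dual form): □φ → □□φ.
Suppose □φ→□□φ is valid. Take Rxy, Ryz and set V(φ)={w : Rxw}. Then □φ at x, so □□φ at x, so □φ at y, so φ at z, i.e. Rxz.

transitivity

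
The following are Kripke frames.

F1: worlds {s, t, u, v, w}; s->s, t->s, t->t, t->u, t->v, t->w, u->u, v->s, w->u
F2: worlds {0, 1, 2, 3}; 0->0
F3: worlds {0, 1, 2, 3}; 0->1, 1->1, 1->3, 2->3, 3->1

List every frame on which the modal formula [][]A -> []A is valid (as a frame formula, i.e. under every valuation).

F1, F2

This is the axiom for density; its first-order frame correspondent is forall x forall y (Rxy -> exists z (Rxz & Rzy)).
F1: satisfies the condition.
F2: satisfies the condition.
F3: fails — R23 but no z with R2z and Rz3.
Valid on: F1, F2.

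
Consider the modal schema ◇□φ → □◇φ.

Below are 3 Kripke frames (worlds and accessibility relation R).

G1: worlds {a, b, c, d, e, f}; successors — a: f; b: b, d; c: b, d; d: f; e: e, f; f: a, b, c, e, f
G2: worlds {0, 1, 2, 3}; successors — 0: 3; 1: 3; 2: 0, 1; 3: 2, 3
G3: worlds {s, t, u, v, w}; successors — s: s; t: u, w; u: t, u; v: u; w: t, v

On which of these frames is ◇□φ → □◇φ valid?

G3

The schema corresponds to convergence: ∀x ∀y ∀z (Rxy ∧ Rxz → ∃w (Ryw ∧ Rzw)).
G1: fails — Rbb and Rbd but b and d have no common successor.
G2: fails — R32 and R33 but 2 and 3 have no common successor.
G3: ✓.
Valid on: G3.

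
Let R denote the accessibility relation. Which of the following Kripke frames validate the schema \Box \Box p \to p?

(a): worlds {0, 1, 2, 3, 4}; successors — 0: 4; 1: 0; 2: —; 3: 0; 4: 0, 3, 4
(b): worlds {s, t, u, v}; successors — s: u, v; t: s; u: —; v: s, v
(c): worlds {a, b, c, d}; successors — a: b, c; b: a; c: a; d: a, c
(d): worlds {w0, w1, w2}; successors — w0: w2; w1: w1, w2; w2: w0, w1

(d)

This is the axiom for a generalized confluence (Geach) condition; its first-order frame correspondent is \forall x \exists w (x R^2 w \wedge x = w).
(a): fails — at 1 but no w with 1R²w and 1=w.
(b): fails — at t but no w with tR²w and t=w.
(c): fails — at d but no w with dR²w and d=w.
(d): ✓.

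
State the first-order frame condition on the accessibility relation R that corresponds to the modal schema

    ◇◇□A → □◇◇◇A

This is a Sahlqvist (Geach-type) schema ◇^2□^1A → □^1◇^3A.
Minimal-valuation argument: fix x; take any y with xR^2y and any z with xR^1z. Set V(A) to the set of worlds R-reachable from y in exactly 1 step. Then □^1A holds at y, so the antecedent holds at x; validity forces ◇^3A at z, giving a w with zR^3w and yR^1w.
First-order correspondent: ∀x ∀y ∀z ((xR²y ∧ xRz) → ∃w (yRw ∧ zR³w)).

∀x ∀y ∀z ((xR²y ∧ xRz) → ∃w (yRw ∧ zR³w))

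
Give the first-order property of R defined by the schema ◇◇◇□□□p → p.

This is a Sahlqvist (Geach-type) schema ◇^3□^3p → □^0◇^0p.
Minimal-valuation argument: fix x; take any y with xR^3y and any z with xR^0z. Set V(p) to the set of worlds R-reachable from y in exactly 3 steps. Then □^3p holds at y, so the antecedent holds at x; validity forces ◇^0p at z, giving a w with zR^0w and yR^3w.
First-order correspondent: ∀x ∀y (xR³y → ∃w (yR³w ∧ x = w)).

∀x ∀y (xR³y → ∃w (yR³w ∧ x = w))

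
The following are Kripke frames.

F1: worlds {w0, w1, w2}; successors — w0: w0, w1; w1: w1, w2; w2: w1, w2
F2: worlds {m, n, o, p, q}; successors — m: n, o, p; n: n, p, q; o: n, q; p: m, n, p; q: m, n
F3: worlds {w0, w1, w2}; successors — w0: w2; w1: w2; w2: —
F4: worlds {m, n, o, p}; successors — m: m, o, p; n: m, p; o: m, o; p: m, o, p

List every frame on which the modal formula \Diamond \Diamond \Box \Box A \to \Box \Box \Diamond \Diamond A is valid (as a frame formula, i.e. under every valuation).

The schema corresponds to a generalized confluence (Geach) condition: \forall x \forall y \forall z ((x R^2 y \wedge x R^2 z) \to \exists w (y R^2 w \wedge z R^2 w)).
F1: holds.
F2: holds.
F3: holds.
F4: holds.
Valid on: F1, F2, F3, F4.

F1, F2, F3, F4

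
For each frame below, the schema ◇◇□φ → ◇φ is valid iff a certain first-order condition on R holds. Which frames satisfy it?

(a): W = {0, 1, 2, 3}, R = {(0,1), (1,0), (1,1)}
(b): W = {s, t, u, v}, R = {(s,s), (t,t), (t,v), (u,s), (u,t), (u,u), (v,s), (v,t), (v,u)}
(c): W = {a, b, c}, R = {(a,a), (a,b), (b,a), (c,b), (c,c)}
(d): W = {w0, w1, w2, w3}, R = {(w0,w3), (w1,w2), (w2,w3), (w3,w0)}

This is the axiom for a generalized confluence (Geach) condition; its first-order frame correspondent is ∀x ∀y (xR²y → ∃w (yRw ∧ xRw)).
(a): holds.
(b): fails — tR²s but no w with sRw and tRw.
(c): fails — cR²b but no w with bRw and cRw.
(d): fails — w1R²w3 but no w with w3Rw and w1Rw.
Valid on: (a).

(a)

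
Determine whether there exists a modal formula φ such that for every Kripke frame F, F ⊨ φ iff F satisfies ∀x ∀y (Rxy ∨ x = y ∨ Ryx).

Modal frame validity is preserved under disjoint unions.
Take 3 disjoint single-world reflexive frames: each is trivially connected, but their disjoint union has 3 worlds with no edge between distinct components, so it is not connected.
So no modal formula (or set of formulas) defines exactly the connected frames.

Not modally definable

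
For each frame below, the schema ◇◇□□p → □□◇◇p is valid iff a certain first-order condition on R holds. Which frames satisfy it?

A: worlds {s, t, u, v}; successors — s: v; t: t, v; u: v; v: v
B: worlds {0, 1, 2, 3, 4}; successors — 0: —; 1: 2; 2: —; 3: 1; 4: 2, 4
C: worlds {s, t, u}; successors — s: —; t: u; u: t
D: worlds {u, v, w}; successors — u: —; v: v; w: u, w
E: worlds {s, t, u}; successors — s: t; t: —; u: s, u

Frame correspondent (Sahlqvist): ∀x ∀y ∀z ((xR²y ∧ xR²z) → ∃w (yR²w ∧ zR²w)) — i.e. a generalized confluence (Geach) condition.
A: holds.
B: fails — 3R²2, 3R²2 but no w with 2R²w and 2R²w.
C: holds.
D: fails — wR²u, wR²u but no t with uR²t and uR²t.
E: fails — uR²s, uR²s but no w with sR²w and sR²w.
Valid on: A, C.

A, C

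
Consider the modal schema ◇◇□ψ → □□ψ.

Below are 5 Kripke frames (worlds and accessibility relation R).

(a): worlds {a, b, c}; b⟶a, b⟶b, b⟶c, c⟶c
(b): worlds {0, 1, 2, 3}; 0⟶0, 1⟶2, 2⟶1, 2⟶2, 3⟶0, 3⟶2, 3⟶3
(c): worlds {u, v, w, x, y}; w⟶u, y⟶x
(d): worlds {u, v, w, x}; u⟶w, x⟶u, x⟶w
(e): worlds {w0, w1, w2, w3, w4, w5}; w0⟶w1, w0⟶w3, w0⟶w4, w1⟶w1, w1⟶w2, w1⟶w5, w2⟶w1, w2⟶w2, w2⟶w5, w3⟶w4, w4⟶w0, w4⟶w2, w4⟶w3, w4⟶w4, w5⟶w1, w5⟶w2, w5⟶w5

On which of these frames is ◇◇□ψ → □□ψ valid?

The schema corresponds to a generalized confluence (Geach) condition: ∀x ∀y ∀z ((xR²y ∧ xR²z) → ∃w (yRw ∧ z = w)).
(a): fails — bR²a, bR²a but no w with aRw and a=w.
(b): fails — 1R²1, 1R²1 but no w with 1Rw and 1=w.
(c): ✓.
(d): fails — xR²w, xR²w but no t with wRt and w=t.
(e): fails — w0R²w0, w0R²w0 but no w with w0Rw and w0=w.
Valid on: (c).

(c)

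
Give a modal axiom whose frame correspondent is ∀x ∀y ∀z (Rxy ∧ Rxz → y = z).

The condition is partial functionality. The CD schema ◇s → □s defines it.

◇s → □s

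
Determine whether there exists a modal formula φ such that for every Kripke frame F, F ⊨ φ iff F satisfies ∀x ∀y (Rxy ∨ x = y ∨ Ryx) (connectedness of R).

No

If a class were modally definable it would be closed under disjoint unions (Goldblatt–Thomason).
Take 2 disjoint single-world reflexive frames: each is trivially connected, but their disjoint union has 2 worlds with no edge between distinct components, so it is not connected.
So no modal formula (or set of formulas) defines exactly the connected frames.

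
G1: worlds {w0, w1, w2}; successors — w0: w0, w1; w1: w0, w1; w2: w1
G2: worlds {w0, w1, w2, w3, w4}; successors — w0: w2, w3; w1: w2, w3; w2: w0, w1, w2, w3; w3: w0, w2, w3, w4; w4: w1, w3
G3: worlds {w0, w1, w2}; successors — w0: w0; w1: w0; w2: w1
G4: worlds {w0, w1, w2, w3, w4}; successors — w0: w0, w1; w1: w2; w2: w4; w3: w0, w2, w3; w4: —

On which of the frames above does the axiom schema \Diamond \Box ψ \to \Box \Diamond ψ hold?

Frame correspondent (Sahlqvist): \forall x \forall y \forall z (Rxy \wedge Rxz \to \exists w (Ryw \wedge Rzw)) — i.e. convergence.
G1: holds.
G2: holds.
G3: holds.
G4: fails — Rw0w1 and Rw0w0 but w1 and w0 have no common successor.
Valid on: G1, G2, G3.

G1, G2, G3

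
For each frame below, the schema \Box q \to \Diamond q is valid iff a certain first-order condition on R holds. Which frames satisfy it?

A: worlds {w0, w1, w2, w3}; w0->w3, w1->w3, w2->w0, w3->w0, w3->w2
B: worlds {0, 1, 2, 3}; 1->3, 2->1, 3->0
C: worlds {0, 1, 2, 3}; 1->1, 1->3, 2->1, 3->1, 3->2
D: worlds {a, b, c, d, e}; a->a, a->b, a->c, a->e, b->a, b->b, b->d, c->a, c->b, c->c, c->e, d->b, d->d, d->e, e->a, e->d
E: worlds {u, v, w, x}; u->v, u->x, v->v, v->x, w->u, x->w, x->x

The schema corresponds to seriality: \forall x \exists y Rxy.
A: condition met.
B: fails — world 0 has no successor.
C: fails — world 0 has no successor.
D: condition met.
E: condition met.
Valid on: A, D, E.

A, D, E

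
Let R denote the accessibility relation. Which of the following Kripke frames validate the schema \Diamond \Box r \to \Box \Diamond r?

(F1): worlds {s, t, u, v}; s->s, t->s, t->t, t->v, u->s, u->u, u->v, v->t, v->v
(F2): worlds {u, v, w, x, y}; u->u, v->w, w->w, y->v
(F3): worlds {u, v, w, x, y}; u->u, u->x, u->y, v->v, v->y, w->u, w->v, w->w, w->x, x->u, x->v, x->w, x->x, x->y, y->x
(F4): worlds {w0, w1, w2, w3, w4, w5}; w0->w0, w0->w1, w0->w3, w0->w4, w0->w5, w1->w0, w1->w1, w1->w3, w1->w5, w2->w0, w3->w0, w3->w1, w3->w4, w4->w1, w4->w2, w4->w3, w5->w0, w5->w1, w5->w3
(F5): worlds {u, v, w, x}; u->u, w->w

Frame correspondent (Sahlqvist): \forall x \forall y \forall z (Rxy \wedge Rxz \to \exists w (Ryw \wedge Rzw)) — i.e. convergence.
(F1): fails — Rtv and Rts but v and s have no common successor.
(F2): ✓.
(F3): fails — Rvv and Rvy but v and y have no common successor.
(F4): ✓.
(F5): ✓.
Valid on: (F2), (F4), (F5).

(F2), (F4), (F5)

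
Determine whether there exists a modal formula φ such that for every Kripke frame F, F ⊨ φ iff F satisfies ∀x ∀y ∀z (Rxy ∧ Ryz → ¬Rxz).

No — not modally definable

Modal frame validity is preserved under surjective bounded morphisms.
The 3-cycle (worlds s,t,u with s→t→u→s) is intransitive. Mapping every world to a single reflexive point • is a surjective bounded morphism; the reflexive point is not intransitive (R••∧R•• but R••).
Hence intransitivity is not modally definable.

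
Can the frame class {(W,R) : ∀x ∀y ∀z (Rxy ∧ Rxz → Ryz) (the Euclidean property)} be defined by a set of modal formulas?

The condition is the Euclidean property. A defining modal formula is ◇r → □◇r.
Suppose ◇r→□◇r is valid. Take Rxy, Rxz and set V(r)={y}. Then ◇r at x, so □◇r at x, so ◇r at z, so some w with Rzw has r; w=y, i.e. Rzy. By symmetry of the argument, Ryz.

Yes — defined by ◇r → □◇r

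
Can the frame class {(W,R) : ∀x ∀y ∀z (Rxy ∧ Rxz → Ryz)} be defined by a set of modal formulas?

This is a Sahlqvist condition; the 5 axiom ◇q → □◇q defines it.
Suppose ◇q→□◇q is valid. Take Rxy, Rxz and set V(q)={y}. Then ◇q at x, so □◇q at x, so ◇q at z, so some w with Rzw has q; w=y, i.e. Rzy. By symmetry of the argument, Ryz.

Yes — defined by ◇q → □◇q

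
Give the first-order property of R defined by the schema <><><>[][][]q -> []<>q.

forall x forall y forall z ((x R^3 y & xRz) -> exists w (y R^3 w & zRw))

This is a Sahlqvist (Geach-type) schema ◇^3□^3q → □^1◇^1q.
Minimal-valuation argument: fix x; take any y with xR^3y and any z with xR^1z. Set V(q) to the set of worlds R-reachable from y in exactly 3 steps. Then □^3q holds at y, so the antecedent holds at x; validity forces ◇^1q at z, giving a w with zR^1w and yR^3w.
First-order correspondent: forall x forall y forall z ((x R^3 y & xRz) -> exists w (y R^3 w & zRw)).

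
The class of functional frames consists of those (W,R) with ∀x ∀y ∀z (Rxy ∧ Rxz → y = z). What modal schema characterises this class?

The condition is partial functionality. The CD schema ◇q → □q defines it.
Suppose ◇q→□q is valid. Take Rxy, Rxz and set V(q)={y}. Then ◇q at x, so □q at x, so q at z, i.e. z=y.

◇q → □q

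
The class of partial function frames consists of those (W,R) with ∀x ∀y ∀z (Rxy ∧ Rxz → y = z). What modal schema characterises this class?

A defining formula is ◇ψ → □ψ (the CD axiom).
Suppose ◇ψ→□ψ is valid. Take Rxy, Rxz and set V(ψ)={y}. Then ◇ψ at x, so □ψ at x, so ψ at z, i.e. z=y.

◇ψ → □ψ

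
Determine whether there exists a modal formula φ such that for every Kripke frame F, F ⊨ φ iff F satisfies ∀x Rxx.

The condition is reflexivity. A defining modal formula is □r → r.

Yes — defined by □r → r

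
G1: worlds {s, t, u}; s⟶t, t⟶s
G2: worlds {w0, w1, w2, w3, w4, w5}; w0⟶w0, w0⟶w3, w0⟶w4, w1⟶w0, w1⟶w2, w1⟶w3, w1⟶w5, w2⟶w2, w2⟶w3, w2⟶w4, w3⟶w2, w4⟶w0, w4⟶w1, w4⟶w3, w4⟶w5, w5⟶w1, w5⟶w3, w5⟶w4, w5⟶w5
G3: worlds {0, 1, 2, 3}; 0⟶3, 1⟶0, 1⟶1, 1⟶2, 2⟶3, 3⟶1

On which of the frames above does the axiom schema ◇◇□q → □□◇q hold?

G1

Frame correspondent (Sahlqvist): ∀x ∀y ∀z ((xR²y ∧ xR²z) → ∃w (yRw ∧ zRw)) — i.e. a generalized confluence (Geach) condition.
G1: holds.
G2: fails — w0R²w0, w0R²w3 but no w with w0Rw and w3Rw.
G3: fails — 1R²0, 1R²1 but no w with 0Rw and 1Rw.
Valid on: G1.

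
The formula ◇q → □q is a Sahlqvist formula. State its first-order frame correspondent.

partial functionality

Suppose ◇q→□q is valid. Take Rxy, Rxz and set V(q)={y}. Then ◇q at x, so □q at x, so q at z, i.e. z=y.
The converse is a direct semantic check.
Frame condition: ∀x ∀y ∀z (Rxy ∧ Rxz → y = z).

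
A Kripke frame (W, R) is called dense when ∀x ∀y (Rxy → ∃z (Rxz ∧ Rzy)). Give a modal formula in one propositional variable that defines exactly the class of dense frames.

This is density; the standard corresponding axiom is C4: □□s → □s.

□□s → □s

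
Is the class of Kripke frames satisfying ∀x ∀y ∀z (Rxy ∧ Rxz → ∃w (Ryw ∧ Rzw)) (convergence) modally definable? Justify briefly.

This is a Sahlqvist condition; the .2 axiom ◇□p → □◇p defines it.
Suppose ◇□p→□◇p is valid. Take Rxy, Rxz and set V(p)={w : Ryw}. Then □p at y so ◇□p at x, so □◇p at x, so ◇p at z, giving w with Rzw and Ryw.

Yes, by ◇□p → □◇p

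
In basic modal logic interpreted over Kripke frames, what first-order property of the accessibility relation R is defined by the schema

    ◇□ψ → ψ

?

symmetry

Equivalently (dual form): ψ → □◇ψ.
Suppose ψ→□◇ψ is valid. Take Rxy and set V(ψ)={x}. Then ψ at x, so □◇ψ at x, so ◇ψ at y, so some z with Ryz has ψ; z=x, i.e. Ryx.
Conversely, any frame satisfying ∀x ∀y (Rxy → Ryx) validates the schema.
Frame condition: ∀x ∀y (Rxy → Ryx).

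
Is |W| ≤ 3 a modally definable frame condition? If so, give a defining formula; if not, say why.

Any modally definable frame class is closed under disjoint unions.
Any modal formula valid on each of 4 disjoint one-world frames is valid on their disjoint union (validity is preserved under disjoint unions). Each one-world frame has |W|=1≤3, but the union has |W|=4.
So the class is not modally definable.

No — not modally definable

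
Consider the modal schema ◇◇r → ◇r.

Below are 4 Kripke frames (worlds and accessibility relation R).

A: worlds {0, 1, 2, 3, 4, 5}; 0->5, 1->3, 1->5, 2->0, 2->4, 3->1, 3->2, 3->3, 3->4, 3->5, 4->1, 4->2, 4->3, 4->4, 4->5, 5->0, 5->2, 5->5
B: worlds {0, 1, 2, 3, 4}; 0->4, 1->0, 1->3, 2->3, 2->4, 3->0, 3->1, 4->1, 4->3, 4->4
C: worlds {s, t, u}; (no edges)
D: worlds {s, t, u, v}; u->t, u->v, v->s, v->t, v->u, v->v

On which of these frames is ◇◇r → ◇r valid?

C

Frame correspondent (Sahlqvist): ∀x ∀y ∀z (Rxy ∧ Ryz → Rxz) — i.e. transitivity.
A: fails — R32 and R20 but not R30.
B: fails — R10 and R04 but not R14.
C: ✓.
D: fails — Ruv and Rvu but not Ruu.
Valid on: C.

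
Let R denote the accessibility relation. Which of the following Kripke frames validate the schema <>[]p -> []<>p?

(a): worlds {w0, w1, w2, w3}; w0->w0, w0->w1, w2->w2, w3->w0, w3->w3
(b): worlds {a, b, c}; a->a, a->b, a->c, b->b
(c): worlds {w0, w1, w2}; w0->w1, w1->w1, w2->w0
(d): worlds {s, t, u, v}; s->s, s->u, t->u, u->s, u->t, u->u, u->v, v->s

(c)

The schema corresponds to convergence: forall x forall y forall z (Rxy & Rxz -> exists w (Ryw & Rzw)).
(a): fails — Rw0w1 and Rw0w1 but w1 and w1 have no common successor.
(b): fails — Raa and Rac but a and c have no common successor.
(c): ✓.
(d): fails — Ruv and Rut but v and t have no common successor.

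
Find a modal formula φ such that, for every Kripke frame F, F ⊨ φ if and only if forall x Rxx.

□p → p

The condition is reflexivity. The T schema □p → p defines it.
Suppose □p→p is valid. At any x set V(p)={w : Rxw}. Then □p holds at x, so p holds at x, i.e. Rxx.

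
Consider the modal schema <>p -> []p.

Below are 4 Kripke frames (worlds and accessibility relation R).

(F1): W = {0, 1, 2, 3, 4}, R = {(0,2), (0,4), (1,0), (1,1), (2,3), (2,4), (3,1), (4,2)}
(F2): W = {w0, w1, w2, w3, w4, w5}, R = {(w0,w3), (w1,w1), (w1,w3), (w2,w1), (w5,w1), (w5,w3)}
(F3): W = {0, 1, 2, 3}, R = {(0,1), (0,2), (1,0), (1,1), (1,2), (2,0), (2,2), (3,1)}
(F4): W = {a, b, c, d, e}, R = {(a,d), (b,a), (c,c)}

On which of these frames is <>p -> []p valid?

(F4)

The schema corresponds to partial functionality: forall x forall y forall z (Rxy & Rxz -> y = z).
(F1): fails — 0 sees both 2 and 4.
(F2): fails — w1 sees both w1 and w3.
(F3): fails — 0 sees both 1 and 2.
(F4): ✓.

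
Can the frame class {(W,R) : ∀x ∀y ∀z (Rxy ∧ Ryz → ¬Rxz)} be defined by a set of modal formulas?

If a class were modally definable it would be closed under surjective bounded morphisms (Goldblatt–Thomason).
The 3-cycle (worlds w0,w1,w2 with w0→w1→w2→w0) is intransitive. Mapping every world to a single reflexive point • is a surjective bounded morphism; the reflexive point is not intransitive (R••∧R•• but R••).
So no modal formula (or set of formulas) defines exactly the intransitive frames.

No — not modally definable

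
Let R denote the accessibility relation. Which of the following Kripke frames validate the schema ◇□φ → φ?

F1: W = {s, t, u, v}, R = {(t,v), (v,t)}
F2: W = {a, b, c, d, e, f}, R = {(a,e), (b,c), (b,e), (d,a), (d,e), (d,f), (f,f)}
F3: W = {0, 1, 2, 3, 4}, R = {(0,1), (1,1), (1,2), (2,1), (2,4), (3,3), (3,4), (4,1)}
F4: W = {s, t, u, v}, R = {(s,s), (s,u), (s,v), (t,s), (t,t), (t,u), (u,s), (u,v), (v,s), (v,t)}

Frame correspondent (Sahlqvist): ∀x ∀y (Rxy → Ryx) — i.e. symmetry.
F1: condition met.
F2: fails — Rbc but not Rcb.
F3: fails — R34 but not R43.
F4: fails — Ruv but not Rvu.
Valid on: F1.

F1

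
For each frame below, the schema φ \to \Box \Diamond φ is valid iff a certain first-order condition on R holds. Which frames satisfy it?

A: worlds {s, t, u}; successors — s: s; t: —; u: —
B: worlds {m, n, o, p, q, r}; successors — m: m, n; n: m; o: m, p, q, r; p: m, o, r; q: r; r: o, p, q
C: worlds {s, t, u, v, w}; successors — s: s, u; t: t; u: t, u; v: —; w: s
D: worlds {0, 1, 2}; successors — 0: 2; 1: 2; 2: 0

A

This is the axiom for symmetry; its first-order frame correspondent is \forall x \forall y (Rxy \to Ryx).
A: satisfies the condition.
B: fails — Rom but not Rmo.
C: fails — Rut but not Rtu.
D: fails — R12 but not R21.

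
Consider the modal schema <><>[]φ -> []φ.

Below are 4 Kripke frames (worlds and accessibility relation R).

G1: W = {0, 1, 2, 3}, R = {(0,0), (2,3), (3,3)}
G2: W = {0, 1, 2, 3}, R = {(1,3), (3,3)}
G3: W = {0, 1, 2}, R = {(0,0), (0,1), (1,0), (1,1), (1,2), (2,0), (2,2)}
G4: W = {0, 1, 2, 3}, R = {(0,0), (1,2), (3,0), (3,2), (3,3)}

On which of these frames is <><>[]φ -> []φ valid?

This is the axiom for a generalized confluence (Geach) condition; its first-order frame correspondent is forall x forall y forall z ((x R^2 y & xRz) -> exists w (yRw & z = w)).
G1: condition met.
G2: condition met.
G3: fails — 0R²2, 0R1 but no w with 2Rw and 1=w.
G4: fails — 3R²0, 3R2 but no w with 0Rw and 2=w.
Valid on: G1, G2.

G1, G2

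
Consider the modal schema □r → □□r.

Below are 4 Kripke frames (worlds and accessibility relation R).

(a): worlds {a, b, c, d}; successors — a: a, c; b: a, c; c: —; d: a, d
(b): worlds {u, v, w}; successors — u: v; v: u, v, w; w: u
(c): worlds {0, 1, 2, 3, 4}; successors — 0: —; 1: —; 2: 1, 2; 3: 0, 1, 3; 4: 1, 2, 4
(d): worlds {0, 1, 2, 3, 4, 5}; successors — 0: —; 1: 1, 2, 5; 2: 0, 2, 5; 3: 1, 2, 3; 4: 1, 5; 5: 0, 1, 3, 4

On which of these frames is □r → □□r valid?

This is the axiom for transitivity; its first-order frame correspondent is ∀x ∀y ∀z (Rxy ∧ Ryz → Rxz).
(a): fails — Rda and Rac but not Rdc.
(b): fails — Ruv and Rvw but not Ruw.
(c): condition met.
(d): fails — R32 and R25 but not R35.

(c)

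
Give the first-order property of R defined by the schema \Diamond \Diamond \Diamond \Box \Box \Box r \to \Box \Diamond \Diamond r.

This is a Sahlqvist (Geach-type) schema ◇^3□^3r → □^1◇^2r.
First-order correspondent: \forall x \forall y \forall z ((x R^3 y \wedge xRz) \to \exists w (y R^3 w \wedge z R^2 w)).

\forall x \forall y \forall z ((x R^3 y \wedge xRz) \to \exists w (y R^3 w \wedge z R^2 w))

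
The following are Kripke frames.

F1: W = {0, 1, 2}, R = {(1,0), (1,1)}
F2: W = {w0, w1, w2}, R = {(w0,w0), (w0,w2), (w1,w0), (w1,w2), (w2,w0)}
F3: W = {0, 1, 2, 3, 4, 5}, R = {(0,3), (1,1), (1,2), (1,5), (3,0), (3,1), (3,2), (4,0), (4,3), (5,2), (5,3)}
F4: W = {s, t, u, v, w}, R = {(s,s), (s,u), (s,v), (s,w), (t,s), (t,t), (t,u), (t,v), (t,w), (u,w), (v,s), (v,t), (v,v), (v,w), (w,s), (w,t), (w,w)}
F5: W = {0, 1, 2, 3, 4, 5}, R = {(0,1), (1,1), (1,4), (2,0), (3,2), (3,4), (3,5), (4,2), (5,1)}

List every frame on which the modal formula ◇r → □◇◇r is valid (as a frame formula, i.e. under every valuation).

This is the axiom for a generalized confluence (Geach) condition; its first-order frame correspondent is ∀x ∀y ∀z ((xRy ∧ xRz) → ∃w (y = w ∧ zR²w)).
F1: fails — 1R0, 1R0 but no w with 0=w and 0R²w.
F2: condition met.
F3: fails — 1R1, 1R2 but no w with 1=w and 2R²w.
F4: fails — sRu, sRu but no w* with u=w* and uR²w*.
F5: fails — 1R1, 1R4 but no w with 1=w and 4R²w.

F2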